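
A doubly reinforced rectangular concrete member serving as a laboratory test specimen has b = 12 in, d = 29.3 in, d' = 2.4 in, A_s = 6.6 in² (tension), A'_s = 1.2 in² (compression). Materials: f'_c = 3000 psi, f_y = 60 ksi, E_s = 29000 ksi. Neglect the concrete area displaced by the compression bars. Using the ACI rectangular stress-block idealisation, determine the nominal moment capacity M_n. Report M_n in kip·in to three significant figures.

Assume both steels yield.
a = (A_s − A'_s) f_y/(0.85 f'_c b) = (6.6 − 1.2) × 60/(0.85 × 3 × 12) = 10.588 in.
c = a/β₁ = 10.588/0.85 = 12.456 in; ε'_s = 0.003(c − d')/c = 0.0024 ≥ ε_y = 0.0021, so the compression steel yields.
M_n = (A_s − A'_s) f_y (d − a/2) + A'_s f_y (d − d') = 324 × (29.3 − 5.294) + 72 × (29.3 − 2.4) = 7777.9 + 1936.8 = 9714.7 kip·in.

M_n ≈ 9710 kip·in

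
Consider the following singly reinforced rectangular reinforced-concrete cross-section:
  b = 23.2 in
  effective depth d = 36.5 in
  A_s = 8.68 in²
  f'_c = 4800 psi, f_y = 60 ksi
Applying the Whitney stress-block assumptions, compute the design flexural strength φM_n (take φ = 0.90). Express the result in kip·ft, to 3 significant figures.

φM_n ≈ 1320 kip·ft

T = A_s f_y = 8.68 × 60 = 520.8 kips.
a = T/(0.85 f'_c b) = 520.8/(0.85 × 4.8 × 23.2) = 5.502 in.
M_n = T(d − a/2) = 520.8 × (36.5 − 2.751) = 17576.5 kip·in = 17576.5/12 = 1464.71 kip·ft.
φM_n = 0.90 × 1464.71 = 1318.24 kip·ft.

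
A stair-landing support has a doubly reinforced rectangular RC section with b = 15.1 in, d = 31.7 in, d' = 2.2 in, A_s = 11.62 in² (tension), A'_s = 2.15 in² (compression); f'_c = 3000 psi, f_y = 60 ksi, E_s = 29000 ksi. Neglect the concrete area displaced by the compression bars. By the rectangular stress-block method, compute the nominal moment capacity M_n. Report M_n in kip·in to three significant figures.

Assume both steels yield.
a = (A_s − A'_s) f_y/(0.85 f'_c b) = (11.62 − 2.15) × 60/(0.85 × 3 × 15.1) = 14.757 in.
c = a/β₁ = 14.757/0.85 = 17.361 in; ε'_s = 0.003(c − d')/c = 0.0026 ≥ ε_y = 0.0021, so the compression steel yields.
M_n = (A_s − A'_s) f_y (d − a/2) + A'_s f_y (d − d') = 568.2 × (31.7 − 7.3785) + 129 × (31.7 − 2.2) = 13819.5 + 3805.5 = 17625.0 kip·in.

M_n ≈ 17600 kip·in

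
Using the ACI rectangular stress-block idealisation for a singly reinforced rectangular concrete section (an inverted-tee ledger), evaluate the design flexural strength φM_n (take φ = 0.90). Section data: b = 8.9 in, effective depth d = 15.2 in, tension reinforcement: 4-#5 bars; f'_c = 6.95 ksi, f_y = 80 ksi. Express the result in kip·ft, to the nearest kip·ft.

φM_n ≈ 106 kip·ft

A_s = 4 × 0.31 = 1.24 in².
T = A_s f_y = 1.24 × 80 = 99.2 kips.
a = T/(0.85 f'_c b) = 99.2/(0.85 × 6.95 × 8.9) = 1.887 in.
M_n = T(d − a/2) = 99.2 × (15.2 − 0.9435) = 1414.2 kip·in = 1414.2/12 = 117.85 kip·ft.
φM_n = 0.90 × 117.85 = 106.07 kip·ft.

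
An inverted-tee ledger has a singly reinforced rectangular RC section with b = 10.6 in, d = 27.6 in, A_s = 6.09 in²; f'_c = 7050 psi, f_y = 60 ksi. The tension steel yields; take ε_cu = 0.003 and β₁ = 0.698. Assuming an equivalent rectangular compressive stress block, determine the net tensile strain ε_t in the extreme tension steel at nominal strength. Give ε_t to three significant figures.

a = A_s f_y/(0.85 f'_c b) = 5.752 in.
β₁ = 0.698, so c = a/β₁ = 5.752/0.698 = 8.241 in.
From the linear strain diagram with ε_cu = 0.003: ε_t = 0.003 (d − c)/c = 0.003 × (27.6 − 8.241)/8.241 = 0.00705.
Since ε_t ≥ 0.005, the section is tension-controlled.

ε_t ≈ 0.00705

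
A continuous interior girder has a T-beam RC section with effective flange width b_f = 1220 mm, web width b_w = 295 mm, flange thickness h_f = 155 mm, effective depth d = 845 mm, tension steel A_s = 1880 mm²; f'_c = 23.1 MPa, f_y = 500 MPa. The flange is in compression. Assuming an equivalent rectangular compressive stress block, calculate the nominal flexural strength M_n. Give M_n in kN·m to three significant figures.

Tension: T = A_s f_y = 1880 × 500 = 940000 N.
Try a within the flange: a = T/(0.85 f'_c b_f) = 940000/(0.85 × 23.1 × 1220) = 39.24 mm.
Since a = 39.24 ≤ h_f = 155 mm, the stress block lies entirely in the flange; analyse as a rectangular beam of width b_f.
M_n = T(d − a/2) = 940000 × (845 − 19.62) = 775.86 × 10⁶ N·mm.
M_n = 775.86 kN·m.

M_n ≈ 776 kN·m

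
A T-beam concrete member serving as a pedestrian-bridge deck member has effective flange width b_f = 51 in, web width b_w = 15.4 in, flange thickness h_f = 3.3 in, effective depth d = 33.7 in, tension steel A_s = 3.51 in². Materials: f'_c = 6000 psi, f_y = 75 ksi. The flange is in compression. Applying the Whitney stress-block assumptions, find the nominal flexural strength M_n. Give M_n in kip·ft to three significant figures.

Tension: T = A_s f_y = 3.51 × 75 = 263.25 kips.
Try a within the flange: a = T/(0.85 f'_c b_f) = 263.25/(0.85 × 6 × 51) = 1.012 in.
Since a = 1.012 ≤ h_f = 3.3 in, the stress block lies entirely in the flange; analyse as a rectangular beam of width b_f.
M_n = T(d − a/2) = 263.25 × (33.7 − 0.506) = 8738.3 kip·in.
M_n = 8738.3/12 = 728.19 kip·ft.

M_n ≈ 728 kip·ft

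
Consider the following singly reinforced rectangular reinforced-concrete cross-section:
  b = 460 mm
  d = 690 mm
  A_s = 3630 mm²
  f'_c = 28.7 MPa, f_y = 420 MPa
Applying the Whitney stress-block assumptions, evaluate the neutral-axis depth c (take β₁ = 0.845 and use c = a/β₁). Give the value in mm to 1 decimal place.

c ≈ 160.8 mm

T = A_s f_y = 3630 × 420 = 1524600 N = 1524.6 kN.
Setting C = 0.85 f'_c a b equal to T: a = 1524600/(0.85 × 28.7 × 460) = 135.862 mm.
With β₁ = 0.845, c = a/β₁ = 135.862/0.845 = 160.8 mm.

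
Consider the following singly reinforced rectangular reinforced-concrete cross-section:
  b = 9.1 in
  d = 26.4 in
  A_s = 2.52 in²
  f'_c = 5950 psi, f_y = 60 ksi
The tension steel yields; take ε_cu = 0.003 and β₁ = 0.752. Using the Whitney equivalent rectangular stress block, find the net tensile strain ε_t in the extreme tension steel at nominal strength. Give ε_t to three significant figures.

ε_t ≈ 0.0151

a = A_s f_y/(0.85 f'_c b) = 3.285 in.
β₁ = 0.752, so c = a/β₁ = 3.285/0.752 = 4.368 in.
From the linear strain diagram with ε_cu = 0.003: ε_t = 0.003 (d − c)/c = 0.003 × (26.4 − 4.368)/4.368 = 0.0151.
Since ε_t ≥ 0.005, the section is tension-controlled.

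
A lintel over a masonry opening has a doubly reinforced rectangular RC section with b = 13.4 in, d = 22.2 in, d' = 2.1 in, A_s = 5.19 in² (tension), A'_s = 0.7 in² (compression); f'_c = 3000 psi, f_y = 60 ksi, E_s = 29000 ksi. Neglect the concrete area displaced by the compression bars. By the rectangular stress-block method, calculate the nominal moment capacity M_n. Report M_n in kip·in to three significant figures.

Assume both steels yield.
a = (A_s − A'_s) f_y/(0.85 f'_c b) = (5.19 − 0.7) × 60/(0.85 × 3 × 13.4) = 7.884 in.
c = a/β₁ = 7.884/0.85 = 9.275 in; ε'_s = 0.003(c − d')/c = 0.0023 ≥ ε_y = 0.0021, so the compression steel yields.
M_n = (A_s − A'_s) f_y (d − a/2) + A'_s f_y (d − d') = 269.4 × (22.2 − 3.942) + 42 × (22.2 − 2.1) = 4918.7 + 844.2 = 5762.9 kip·in.

M_n ≈ 5760 kip·in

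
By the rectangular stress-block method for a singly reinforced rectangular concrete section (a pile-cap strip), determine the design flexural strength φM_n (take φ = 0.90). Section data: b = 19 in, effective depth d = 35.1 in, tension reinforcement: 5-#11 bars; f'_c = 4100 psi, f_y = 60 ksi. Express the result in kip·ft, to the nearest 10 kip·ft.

A_s = 5 × 1.56 = 7.8 in².
T = A_s f_y = 7.8 × 60 = 468 kips.
a = T/(0.85 f'_c b) = 468/(0.85 × 4.1 × 19) = 7.068 in.
M_n = T(d − a/2) = 468 × (35.1 − 3.534) = 14772.9 kip·in = 14772.9/12 = 1231.08 kip·ft.
φM_n = 0.90 × 1231.08 = 1107.97 kip·ft.

φM_n ≈ 1110 kip·ft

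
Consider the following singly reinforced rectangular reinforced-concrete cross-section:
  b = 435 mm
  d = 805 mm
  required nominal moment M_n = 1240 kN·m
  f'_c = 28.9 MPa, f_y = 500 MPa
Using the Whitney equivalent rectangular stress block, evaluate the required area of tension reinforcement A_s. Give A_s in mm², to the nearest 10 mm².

A_s ≈ 3420 mm²

With M_n = 0.85 f'_c a b (d − a/2), solve the quadratic for a:
a = d − √(d² − 2M_n/(0.85 f'_c b)) = 805 − √(805² − 2 × 1240×10⁶/(0.85 × 28.9 × 435)) = 160.07 mm.
A_s = 0.85 f'_c a b / f_y = 0.85 × 28.9 × 160.07 × 435 / 500 = 3420.9 mm².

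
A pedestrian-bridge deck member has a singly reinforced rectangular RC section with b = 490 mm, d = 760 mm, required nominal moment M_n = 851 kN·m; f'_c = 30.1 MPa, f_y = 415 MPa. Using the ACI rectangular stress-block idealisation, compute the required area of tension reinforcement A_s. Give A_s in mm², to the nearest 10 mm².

With M_n = 0.85 f'_c a b (d − a/2), solve the quadratic for a:
a = d − √(d² − 2M_n/(0.85 f'_c b)) = 760 − √(760² − 2 × 851×10⁶/(0.85 × 30.1 × 490)) = 95.29 mm.
A_s = 0.85 f'_c a b / f_y = 0.85 × 30.1 × 95.29 × 490 / 415 = 2878.6 mm².

A_s ≈ 2880 mm²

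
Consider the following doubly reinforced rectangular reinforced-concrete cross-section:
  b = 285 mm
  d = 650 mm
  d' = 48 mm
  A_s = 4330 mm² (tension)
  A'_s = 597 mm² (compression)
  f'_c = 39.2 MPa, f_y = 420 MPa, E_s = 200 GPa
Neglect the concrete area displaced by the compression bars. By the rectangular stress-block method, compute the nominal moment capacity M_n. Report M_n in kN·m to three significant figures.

M_n ≈ 1040 kN·m

Assume both tension and compression steel yield.
Net tension couple steel: A_s − A'_s = 3733 mm².
a = (A_s − A'_s) f_y / (0.85 f'_c b) = 1567860/(0.85 × 39.2 × 285) = 165.10 mm.
c = a/β₁ = 165.10/0.77 = 214.42 mm; ε'_s = 0.003(c − d')/c = 0.0023 ≥ f_y/E_s = 0.0021, so compression steel does yield.
M_n = (A_s − A'_s) f_y (d − a/2) + A'_s f_y (d − d') = [1567860 × (650 − 82.55) + 250740 × (650 − 48)] × 10⁻⁶ = 889.68 + 150.95 = 1040.63 kN·m.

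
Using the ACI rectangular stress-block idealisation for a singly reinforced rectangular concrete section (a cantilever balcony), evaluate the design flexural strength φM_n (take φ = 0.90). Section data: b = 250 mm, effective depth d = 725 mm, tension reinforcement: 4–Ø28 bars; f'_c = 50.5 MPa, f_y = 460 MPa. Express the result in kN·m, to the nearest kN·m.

A_s = 4 × 616 = 2464 mm².
T = A_s f_y = 2464 × 460 = 1133440 N = 1133.44 kN.
From C = T: a = T/(0.85 f'_c b) = 1133440/(0.85 × 50.5 × 250) = 105.62 mm.
M_n = T(d − a/2) = 1133.44 kN × (725 − 52.81) mm = 761.89 kN·m.
φM_n = 0.90 × 761.89 = 685.70 kN·m.

φM_n ≈ 686 kN·m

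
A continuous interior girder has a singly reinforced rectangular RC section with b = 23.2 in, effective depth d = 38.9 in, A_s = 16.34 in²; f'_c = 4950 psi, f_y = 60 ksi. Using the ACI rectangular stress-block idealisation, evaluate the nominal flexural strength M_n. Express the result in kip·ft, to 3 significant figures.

M_n ≈ 2770 kip·ft

T = A_s f_y = 16.34 × 60 = 980.4 kips.
a = T/(0.85 f'_c b) = 980.4/(0.85 × 4.95 × 23.2) = 10.044 in.
M_n = T(d − a/2) = 980.4 × (38.9 − 5.022) = 33214.0 kip·in = 33214.0/12 = 2767.83 kip·ft.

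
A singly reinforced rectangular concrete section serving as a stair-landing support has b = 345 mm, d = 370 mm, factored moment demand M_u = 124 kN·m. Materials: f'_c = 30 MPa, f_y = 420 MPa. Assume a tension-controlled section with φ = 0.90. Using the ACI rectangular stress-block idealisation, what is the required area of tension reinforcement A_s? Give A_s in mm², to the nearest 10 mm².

M_n = M_u/φ = 124/0.90 = 137.778 kN·m.
With M_n = 0.85 f'_c a b (d − a/2), solve the quadratic for a:
a = d − √(d² − 2M_n/(0.85 f'_c b)) = 370 − √(370² − 2 × 137.778×10⁶/(0.85 × 30 × 345)) = 45.07 mm.
A_s = 0.85 f'_c a b / f_y = 0.85 × 30 × 45.07 × 345 / 420 = 944.1 mm².

A_s ≈ 940 mm²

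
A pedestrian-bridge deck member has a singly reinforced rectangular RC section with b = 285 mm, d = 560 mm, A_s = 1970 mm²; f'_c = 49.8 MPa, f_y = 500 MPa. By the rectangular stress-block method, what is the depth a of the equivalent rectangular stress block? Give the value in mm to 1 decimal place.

T = A_s f_y = 1970 × 500 = 985000 N = 985 kN.
Setting C = 0.85 f'_c a b equal to T: a = 985000/(0.85 × 49.8 × 285) = 81.6 mm.

a ≈ 81.6 mm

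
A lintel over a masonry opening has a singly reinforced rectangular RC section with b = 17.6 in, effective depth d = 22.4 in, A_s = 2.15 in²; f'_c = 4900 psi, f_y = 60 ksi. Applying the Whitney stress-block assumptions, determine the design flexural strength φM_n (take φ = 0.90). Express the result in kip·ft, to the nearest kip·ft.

T = A_s f_y = 2.15 × 60 = 129 kips.
a = T/(0.85 f'_c b) = 129/(0.85 × 4.9 × 17.6) = 1.760 in.
M_n = T(d − a/2) = 129 × (22.4 − 0.88) = 2776.1 kip·in = 2776.1/12 = 231.34 kip·ft.
φM_n = 0.90 × 231.34 = 208.21 kip·ft.

φM_n ≈ 208 kip·ft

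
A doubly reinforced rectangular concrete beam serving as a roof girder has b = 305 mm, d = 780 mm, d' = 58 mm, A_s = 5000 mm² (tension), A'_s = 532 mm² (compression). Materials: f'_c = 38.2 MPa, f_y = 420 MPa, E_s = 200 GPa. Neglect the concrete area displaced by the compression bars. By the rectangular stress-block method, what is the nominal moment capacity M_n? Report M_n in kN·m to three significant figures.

Assume both tension and compression steel yield.
Net tension couple steel: A_s − A'_s = 4468 mm².
a = (A_s − A'_s) f_y / (0.85 f'_c b) = 1876560/(0.85 × 38.2 × 305) = 189.49 mm.
c = a/β₁ = 189.49/0.777 = 243.87 mm; ε'_s = 0.003(c − d')/c = 0.0023 ≥ f_y/E_s = 0.0021, so compression steel does yield.
M_n = (A_s − A'_s) f_y (d − a/2) + A'_s f_y (d − d') = [1876560 × (780 − 94.745) + 223440 × (780 − 58)] × 10⁻⁶ = 1285.92 + 161.32 = 1447.24 kN·m.

M_n ≈ 1450 kN·m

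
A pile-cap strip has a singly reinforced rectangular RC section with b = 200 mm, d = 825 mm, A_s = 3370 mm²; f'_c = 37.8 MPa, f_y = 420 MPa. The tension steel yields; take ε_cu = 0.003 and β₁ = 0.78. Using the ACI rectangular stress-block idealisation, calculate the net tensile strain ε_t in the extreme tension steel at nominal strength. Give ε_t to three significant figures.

a = A_s f_y/(0.85 f'_c b) = 220.26 mm.
β₁ = 0.78, so c = a/β₁ = 220.26/0.78 = 282.38 mm.
From the linear strain diagram with ε_cu = 0.003: ε_t = 0.003 (d − c)/c = 0.003 × (825 − 282.38)/282.38 = 0.00576.
Since ε_t ≥ 0.005, the section is tension-controlled.

ε_t ≈ 0.00576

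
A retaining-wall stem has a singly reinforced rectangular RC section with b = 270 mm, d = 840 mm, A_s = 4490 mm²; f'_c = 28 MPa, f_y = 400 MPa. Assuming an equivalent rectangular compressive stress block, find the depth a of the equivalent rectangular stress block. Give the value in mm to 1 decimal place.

a ≈ 279.5 mm

T = A_s f_y = 4490 × 400 = 1796000 N = 1796 kN.
Setting C = 0.85 f'_c a b equal to T: a = 1796000/(0.85 × 28 × 270) = 279.5 mm.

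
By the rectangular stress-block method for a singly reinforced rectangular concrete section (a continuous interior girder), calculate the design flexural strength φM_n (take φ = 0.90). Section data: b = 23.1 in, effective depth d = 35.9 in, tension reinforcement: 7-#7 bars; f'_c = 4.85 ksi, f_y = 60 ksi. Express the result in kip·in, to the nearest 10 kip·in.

φM_n ≈ 7840 kip·in

A_s = 7 × 0.6 = 4.2 in².
T = A_s f_y = 4.2 × 60 = 252 kips.
a = T/(0.85 f'_c b) = 252/(0.85 × 4.85 × 23.1) = 2.646 in.
M_n = T(d − a/2) = 252 × (35.9 − 1.323) = 8713.4 kip·in.
φM_n = 0.90 × 8713.4 = 7842.1 kip·in.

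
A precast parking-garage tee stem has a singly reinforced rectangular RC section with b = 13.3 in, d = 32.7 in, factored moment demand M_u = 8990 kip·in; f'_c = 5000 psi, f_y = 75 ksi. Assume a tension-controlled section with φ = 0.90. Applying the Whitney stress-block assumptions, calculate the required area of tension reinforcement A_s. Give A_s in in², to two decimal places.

M_n = M_u/φ = 8990/0.90 = 9988.89 kip·in.
From M_n = 0.85 f'_c a b (d − a/2):
a = d − √(d² − 2M_n/(0.85 f'_c b)) = 32.7 − √(32.7² − 2 × 9988.89/(0.85 × 5 × 13.3)) = 5.944 in.
A_s = 0.85 f'_c a b / f_y = 0.85 × 5 × 5.944 × 13.3 / 75 = 4.480 in².

A_s ≈ 4.48 in²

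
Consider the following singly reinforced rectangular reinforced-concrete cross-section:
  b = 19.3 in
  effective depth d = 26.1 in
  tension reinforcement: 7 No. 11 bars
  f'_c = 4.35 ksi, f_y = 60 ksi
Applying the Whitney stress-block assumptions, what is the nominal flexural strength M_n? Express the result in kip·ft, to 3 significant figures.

M_n ≈ 1170 kip·ft

A_s = 7 × 1.56 = 10.92 in².
T = A_s f_y = 10.92 × 60 = 655.2 kips.
a = T/(0.85 f'_c b) = 655.2/(0.85 × 4.35 × 19.3) = 9.181 in.
M_n = T(d − a/2) = 655.2 × (26.1 − 4.5905) = 14093.0 kip·in = 14093.0/12 = 1174.42 kip·ft.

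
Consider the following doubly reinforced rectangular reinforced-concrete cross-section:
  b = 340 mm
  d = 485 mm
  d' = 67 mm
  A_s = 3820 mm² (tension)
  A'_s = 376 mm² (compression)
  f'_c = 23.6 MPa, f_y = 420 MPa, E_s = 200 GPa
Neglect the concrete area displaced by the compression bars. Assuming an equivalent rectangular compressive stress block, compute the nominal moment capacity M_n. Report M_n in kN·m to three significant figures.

M_n ≈ 614 kN·m

Assume both tension and compression steel yield.
Net tension couple steel: A_s − A'_s = 3444 mm².
a = (A_s − A'_s) f_y / (0.85 f'_c b) = 1446480/(0.85 × 23.6 × 340) = 212.08 mm.
c = a/β₁ = 212.08/0.85 = 249.51 mm; ε'_s = 0.003(c − d')/c = 0.0022 ≥ f_y/E_s = 0.0021, so compression steel does yield.
M_n = (A_s − A'_s) f_y (d − a/2) + A'_s f_y (d − d') = [1446480 × (485 − 106.04) + 157920 × (485 − 67)] × 10⁻⁶ = 548.16 + 66.01 = 614.17 kN·m.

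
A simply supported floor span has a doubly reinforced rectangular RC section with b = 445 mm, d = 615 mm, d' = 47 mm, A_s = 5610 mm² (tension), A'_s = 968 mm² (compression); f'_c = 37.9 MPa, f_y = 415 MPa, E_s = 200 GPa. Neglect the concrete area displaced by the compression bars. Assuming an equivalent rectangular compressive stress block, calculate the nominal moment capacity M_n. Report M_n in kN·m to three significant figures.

Assume both tension and compression steel yield.
Net tension couple steel: A_s − A'_s = 4642 mm².
a = (A_s − A'_s) f_y / (0.85 f'_c b) = 1926430/(0.85 × 37.9 × 445) = 134.38 mm.
c = a/β₁ = 134.38/0.779 = 172.50 mm; ε'_s = 0.003(c − d')/c = 0.0022 ≥ f_y/E_s = 0.0021, so compression steel does yield.
M_n = (A_s − A'_s) f_y (d − a/2) + A'_s f_y (d − d') = [1926430 × (615 − 67.19) + 401720 × (615 − 47)] × 10⁻⁶ = 1055.32 + 228.18 = 1283.50 kN·m.

M_n ≈ 1280 kN·m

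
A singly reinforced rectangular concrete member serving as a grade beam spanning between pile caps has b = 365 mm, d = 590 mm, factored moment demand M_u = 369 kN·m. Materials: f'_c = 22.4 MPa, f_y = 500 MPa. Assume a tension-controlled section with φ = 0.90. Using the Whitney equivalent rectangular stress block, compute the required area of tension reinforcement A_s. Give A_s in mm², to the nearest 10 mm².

A_s ≈ 1530 mm²

M_n = M_u/φ = 369/0.90 = 410 kN·m.
With M_n = 0.85 f'_c a b (d − a/2), solve the quadratic for a:
a = d − √(d² − 2M_n/(0.85 f'_c b)) = 590 − √(590² − 2 × 410×10⁶/(0.85 × 22.4 × 365)) = 110.30 mm.
A_s = 0.85 f'_c a b / f_y = 0.85 × 22.4 × 110.30 × 365 / 500 = 1533.1 mm².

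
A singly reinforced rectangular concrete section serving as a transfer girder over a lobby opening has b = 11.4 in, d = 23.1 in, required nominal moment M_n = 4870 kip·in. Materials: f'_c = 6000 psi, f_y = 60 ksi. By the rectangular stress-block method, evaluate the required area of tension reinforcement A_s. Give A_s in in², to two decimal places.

A_s ≈ 3.84 in²

From M_n = 0.85 f'_c a b (d − a/2):
a = d − √(d² − 2M_n/(0.85 f'_c b)) = 23.1 − √(23.1² − 2 × 4870/(0.85 × 6 × 11.4)) = 3.967 in.
A_s = 0.85 f'_c a b / f_y = 0.85 × 6 × 3.967 × 11.4 / 60 = 3.844 in².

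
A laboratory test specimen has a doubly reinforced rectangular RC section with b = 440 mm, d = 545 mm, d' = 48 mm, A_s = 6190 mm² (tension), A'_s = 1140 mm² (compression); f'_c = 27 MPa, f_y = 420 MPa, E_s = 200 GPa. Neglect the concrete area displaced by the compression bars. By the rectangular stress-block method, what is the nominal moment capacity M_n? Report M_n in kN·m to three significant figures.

M_n ≈ 1170 kN·m

Assume both tension and compression steel yield.
Net tension couple steel: A_s − A'_s = 5050 mm².
a = (A_s − A'_s) f_y / (0.85 f'_c b) = 2121000/(0.85 × 27 × 440) = 210.04 mm.
c = a/β₁ = 210.04/0.85 = 247.11 mm; ε'_s = 0.003(c − d')/c = 0.0024 ≥ f_y/E_s = 0.0021, so compression steel does yield.
M_n = (A_s − A'_s) f_y (d − a/2) + A'_s f_y (d − d') = [2121000 × (545 − 105.02) + 478800 × (545 − 48)] × 10⁻⁶ = 933.20 + 237.96 = 1171.16 kN·m.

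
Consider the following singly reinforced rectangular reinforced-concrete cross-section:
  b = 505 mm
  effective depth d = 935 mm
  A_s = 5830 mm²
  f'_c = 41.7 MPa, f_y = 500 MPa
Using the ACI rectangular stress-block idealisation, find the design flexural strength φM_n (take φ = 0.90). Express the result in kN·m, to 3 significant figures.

T = A_s f_y = 5830 × 500 = 2915000 N = 2915 kN.
From C = T: a = T/(0.85 f'_c b) = 2915000/(0.85 × 41.7 × 505) = 162.85 mm.
M_n = T(d − a/2) = 2915 kN × (935 − 81.425) mm = 2488.17 kN·m.
φM_n = 0.90 × 2488.17 = 2239.35 kN·m.

φM_n ≈ 2240 kN·m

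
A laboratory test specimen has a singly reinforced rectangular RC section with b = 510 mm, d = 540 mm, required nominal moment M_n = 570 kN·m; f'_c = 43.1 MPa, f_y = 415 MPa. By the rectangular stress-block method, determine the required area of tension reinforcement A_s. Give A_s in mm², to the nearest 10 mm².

A_s ≈ 2690 mm²

With M_n = 0.85 f'_c a b (d − a/2), solve the quadratic for a:
a = d − √(d² − 2M_n/(0.85 f'_c b)) = 540 − √(540² − 2 × 570×10⁶/(0.85 × 43.1 × 510)) = 59.81 mm.
A_s = 0.85 f'_c a b / f_y = 0.85 × 43.1 × 59.81 × 510 / 415 = 2692.7 mm².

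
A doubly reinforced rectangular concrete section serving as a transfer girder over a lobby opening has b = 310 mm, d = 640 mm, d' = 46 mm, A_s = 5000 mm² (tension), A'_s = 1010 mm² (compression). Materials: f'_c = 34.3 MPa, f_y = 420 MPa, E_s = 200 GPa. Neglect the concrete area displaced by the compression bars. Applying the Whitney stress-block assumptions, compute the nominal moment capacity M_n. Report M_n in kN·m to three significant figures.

Assume both tension and compression steel yield.
Net tension couple steel: A_s − A'_s = 3990 mm².
a = (A_s − A'_s) f_y / (0.85 f'_c b) = 1675800/(0.85 × 34.3 × 310) = 185.42 mm.
c = a/β₁ = 185.42/0.805 = 230.34 mm; ε'_s = 0.003(c − d')/c = 0.0024 ≥ f_y/E_s = 0.0021, so compression steel does yield.
M_n = (A_s − A'_s) f_y (d − a/2) + A'_s f_y (d − d') = [1675800 × (640 − 92.71) + 424200 × (640 − 46)] × 10⁻⁶ = 917.15 + 251.97 = 1169.12 kN·m.

M_n ≈ 1170 kN·m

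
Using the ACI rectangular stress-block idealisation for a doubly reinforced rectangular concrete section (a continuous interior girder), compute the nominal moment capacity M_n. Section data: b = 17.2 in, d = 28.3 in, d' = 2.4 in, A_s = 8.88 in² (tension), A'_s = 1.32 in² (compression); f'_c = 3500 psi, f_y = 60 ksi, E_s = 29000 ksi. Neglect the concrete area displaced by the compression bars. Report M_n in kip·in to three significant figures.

M_n ≈ 12900 kip·in

Assume both steels yield.
a = (A_s − A'_s) f_y/(0.85 f'_c b) = (8.88 − 1.32) × 60/(0.85 × 3.5 × 17.2) = 8.865 in.
c = a/β₁ = 8.865/0.85 = 10.429 in; ε'_s = 0.003(c − d')/c = 0.0023 ≥ ε_y = 0.0021, so the compression steel yields.
M_n = (A_s − A'_s) f_y (d − a/2) + A'_s f_y (d − d') = 453.6 × (28.3 − 4.4325) + 79.2 × (28.3 − 2.4) = 10826.3 + 2051.3 = 12877.6 kip·in.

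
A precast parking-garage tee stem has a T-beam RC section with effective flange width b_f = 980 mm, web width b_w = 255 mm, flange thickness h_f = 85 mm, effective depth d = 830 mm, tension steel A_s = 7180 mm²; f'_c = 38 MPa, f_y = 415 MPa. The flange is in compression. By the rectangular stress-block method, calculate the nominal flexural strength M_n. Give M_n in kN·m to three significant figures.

M_n ≈ 2330 kN·m

Tension: T = A_s f_y = 7180 × 415 = 2979700 N.
Try a within the flange: a = T/(0.85 f'_c b_f) = 2979700/(0.85 × 38 × 980) = 94.13 mm.
a = 94.13 > h_f = 85 mm: the block extends into the web. Split into flange-overhang and web parts.
C_f = 0.85 f'_c (b_f − b_w) h_f = 0.85 × 38 × (980 − 255) × 85 = 1990488 N.
Remaining web compression depth: a_w = (T − C_f)/(0.85 f'_c b_w) = (2979700 − 1990488)/(0.85 × 38 × 255) = 120.10 mm.
M_n = C_f(d − h_f/2) + (T − C_f)(d − a_w/2) = 1990488 × (830 − 42.5) + 989212 × (830 − 60.05) = 1567.51 + 761.64 = 2329.15 × 10⁶ N·mm.
M_n = 2329.15 kN·m.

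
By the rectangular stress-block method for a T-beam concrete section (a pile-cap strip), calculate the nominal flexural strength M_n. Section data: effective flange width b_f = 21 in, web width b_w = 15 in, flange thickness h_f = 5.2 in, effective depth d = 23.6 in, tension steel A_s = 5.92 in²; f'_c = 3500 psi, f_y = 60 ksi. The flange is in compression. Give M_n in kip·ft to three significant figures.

M_n ≈ 614 kip·ft

Tension: T = A_s f_y = 5.92 × 60 = 355.2 kips.
Try a within the flange: a = T/(0.85 f'_c b_f) = 355.2/(0.85 × 3.5 × 21) = 5.685 in.
a = 5.685 > h_f = 5.2 in: the block extends into the web. Split into flange-overhang and web parts.
C_f = 0.85 f'_c (b_f − b_w) h_f = 0.85 × 3.5 × (21 − 15) × 5.2 = 92.8 kips.
Remaining web compression depth: a_w = (T − C_f)/(0.85 f'_c b_w) = (355.2 − 92.8)/(0.85 × 3.5 × 15) = 5.880 in.
M_n = C_f(d − h_f/2) + (T − C_f)(d − a_w/2) = 92.8 × (23.6 − 2.6) + 262.4 × (23.6 − 2.94) = 1948.8 + 5421.2 = 7370.0 kip·in.
M_n = 7370.0/12 = 614.17 kip·ft.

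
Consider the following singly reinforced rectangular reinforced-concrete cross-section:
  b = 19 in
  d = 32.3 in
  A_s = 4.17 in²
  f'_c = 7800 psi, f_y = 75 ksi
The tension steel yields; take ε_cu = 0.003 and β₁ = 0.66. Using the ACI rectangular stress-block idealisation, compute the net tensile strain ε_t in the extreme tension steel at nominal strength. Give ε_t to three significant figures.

ε_t ≈ 0.0228

a = A_s f_y/(0.85 f'_c b) = 2.483 in.
β₁ = 0.66, so c = a/β₁ = 2.483/0.66 = 3.762 in.
From the linear strain diagram with ε_cu = 0.003: ε_t = 0.003 (d − c)/c = 0.003 × (32.3 − 3.762)/3.762 = 0.0228.
Since ε_t ≥ 0.005, the section is tension-controlled.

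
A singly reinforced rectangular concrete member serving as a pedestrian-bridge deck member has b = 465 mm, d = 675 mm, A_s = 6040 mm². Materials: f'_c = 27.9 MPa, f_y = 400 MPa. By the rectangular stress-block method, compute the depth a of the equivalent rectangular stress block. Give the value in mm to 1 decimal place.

T = A_s f_y = 6040 × 400 = 2416000 N = 2416 kN.
Setting C = 0.85 f'_c a b equal to T: a = 2416000/(0.85 × 27.9 × 465) = 219.1 mm.

a ≈ 219.1 mm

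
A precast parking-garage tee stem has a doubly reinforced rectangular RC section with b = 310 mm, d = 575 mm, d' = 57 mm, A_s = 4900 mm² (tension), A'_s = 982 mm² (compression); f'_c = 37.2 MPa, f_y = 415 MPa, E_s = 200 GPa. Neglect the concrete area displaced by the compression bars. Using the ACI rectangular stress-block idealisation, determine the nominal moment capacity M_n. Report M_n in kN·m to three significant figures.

Assume both tension and compression steel yield.
Net tension couple steel: A_s − A'_s = 3918 mm².
a = (A_s − A'_s) f_y / (0.85 f'_c b) = 1625970/(0.85 × 37.2 × 310) = 165.88 mm.
c = a/β₁ = 165.88/0.784 = 211.58 mm; ε'_s = 0.003(c − d')/c = 0.0022 ≥ f_y/E_s = 0.0021, so compression steel does yield.
M_n = (A_s − A'_s) f_y (d − a/2) + A'_s f_y (d − d') = [1625970 × (575 − 82.94) + 407530 × (575 − 57)] × 10⁻⁶ = 800.07 + 211.10 = 1011.17 kN·m.

M_n ≈ 1010 kN·m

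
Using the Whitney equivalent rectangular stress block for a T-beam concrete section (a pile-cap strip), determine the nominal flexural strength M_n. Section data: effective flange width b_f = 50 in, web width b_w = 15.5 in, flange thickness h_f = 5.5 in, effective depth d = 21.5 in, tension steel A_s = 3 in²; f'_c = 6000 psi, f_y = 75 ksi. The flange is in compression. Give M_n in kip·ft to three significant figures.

M_n ≈ 395 kip·ft

Tension: T = A_s f_y = 3 × 75 = 225 kips.
Try a within the flange: a = T/(0.85 f'_c b_f) = 225/(0.85 × 6 × 50) = 0.882 in.
Since a = 0.882 ≤ h_f = 5.5 in, the stress block lies entirely in the flange; analyse as a rectangular beam of width b_f.
M_n = T(d − a/2) = 225 × (21.5 − 0.441) = 4738.3 kip·in.
M_n = 4738.3/12 = 394.86 kip·ft.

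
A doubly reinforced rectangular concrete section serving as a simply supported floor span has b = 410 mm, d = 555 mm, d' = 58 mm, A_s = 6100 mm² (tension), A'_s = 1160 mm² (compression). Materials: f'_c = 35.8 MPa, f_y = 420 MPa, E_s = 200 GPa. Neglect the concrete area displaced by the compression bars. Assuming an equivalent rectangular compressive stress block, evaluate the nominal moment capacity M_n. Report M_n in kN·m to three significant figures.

Assume both tension and compression steel yield.
Net tension couple steel: A_s − A'_s = 4940 mm².
a = (A_s − A'_s) f_y / (0.85 f'_c b) = 2074800/(0.85 × 35.8 × 410) = 166.30 mm.
c = a/β₁ = 166.30/0.794 = 209.45 mm; ε'_s = 0.003(c − d')/c = 0.0022 ≥ f_y/E_s = 0.0021, so compression steel does yield.
M_n = (A_s − A'_s) f_y (d − a/2) + A'_s f_y (d − d') = [2074800 × (555 − 83.15) + 487200 × (555 − 58)] × 10⁻⁶ = 978.99 + 242.14 = 1221.13 kN·m.

M_n ≈ 1220 kN·m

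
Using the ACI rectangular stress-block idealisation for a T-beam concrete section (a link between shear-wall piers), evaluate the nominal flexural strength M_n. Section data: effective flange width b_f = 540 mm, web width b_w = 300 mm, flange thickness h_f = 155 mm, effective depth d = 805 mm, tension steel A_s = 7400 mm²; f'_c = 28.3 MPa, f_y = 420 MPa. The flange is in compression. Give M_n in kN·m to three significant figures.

Tension: T = A_s f_y = 7400 × 420 = 3108000 N.
Try a within the flange: a = T/(0.85 f'_c b_f) = 3108000/(0.85 × 28.3 × 540) = 239.27 mm.
a = 239.27 > h_f = 155 mm: the block extends into the web. Split into flange-overhang and web parts.
C_f = 0.85 f'_c (b_f − b_w) h_f = 0.85 × 28.3 × (540 − 300) × 155 = 894846 N.
Remaining web compression depth: a_w = (T − C_f)/(0.85 f'_c b_w) = (3108000 − 894846)/(0.85 × 28.3 × 300) = 306.68 mm.
M_n = C_f(d − h_f/2) + (T − C_f)(d − a_w/2) = 894846 × (805 − 77.5) + 2213154 × (805 − 153.34) = 651.00 + 1442.22 = 2093.22 × 10⁶ N·mm.
M_n = 2093.22 kN·m.

M_n ≈ 2090 kN·m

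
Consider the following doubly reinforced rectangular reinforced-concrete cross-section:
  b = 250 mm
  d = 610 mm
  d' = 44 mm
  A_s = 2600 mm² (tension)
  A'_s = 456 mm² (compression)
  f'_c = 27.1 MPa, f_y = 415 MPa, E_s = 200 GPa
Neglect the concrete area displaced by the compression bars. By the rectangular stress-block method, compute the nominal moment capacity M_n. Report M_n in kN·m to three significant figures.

M_n ≈ 581 kN·m

Assume both tension and compression steel yield.
Net tension couple steel: A_s − A'_s = 2144 mm².
a = (A_s − A'_s) f_y / (0.85 f'_c b) = 889760/(0.85 × 27.1 × 250) = 154.51 mm.
c = a/β₁ = 154.51/0.85 = 181.78 mm; ε'_s = 0.003(c − d')/c = 0.0023 ≥ f_y/E_s = 0.0021, so compression steel does yield.
M_n = (A_s − A'_s) f_y (d − a/2) + A'_s f_y (d − d') = [889760 × (610 − 77.255) + 189240 × (610 − 44)] × 10⁻⁶ = 474.02 + 107.11 = 581.13 kN·m.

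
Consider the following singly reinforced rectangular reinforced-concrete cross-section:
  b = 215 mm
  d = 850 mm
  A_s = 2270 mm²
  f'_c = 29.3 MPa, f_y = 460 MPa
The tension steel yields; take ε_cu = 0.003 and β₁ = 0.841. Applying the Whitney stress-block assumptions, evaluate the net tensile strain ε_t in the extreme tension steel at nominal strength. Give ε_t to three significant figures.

a = A_s f_y/(0.85 f'_c b) = 195.01 mm.
β₁ = 0.841, so c = a/β₁ = 195.01/0.841 = 231.88 mm.
From the linear strain diagram with ε_cu = 0.003: ε_t = 0.003 (d − c)/c = 0.003 × (850 − 231.88)/231.88 = 0.00800.
Since ε_t ≥ 0.005, the section is tension-controlled.

ε_t ≈ 0.00800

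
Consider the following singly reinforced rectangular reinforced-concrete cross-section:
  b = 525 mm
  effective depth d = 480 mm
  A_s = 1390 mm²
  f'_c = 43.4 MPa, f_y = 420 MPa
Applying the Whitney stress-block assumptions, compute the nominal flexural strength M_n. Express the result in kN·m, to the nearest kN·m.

M_n ≈ 271 kN·m

T = A_s f_y = 1390 × 420 = 583800 N = 583.8 kN.
From C = T: a = T/(0.85 f'_c b) = 583800/(0.85 × 43.4 × 525) = 30.14 mm.
M_n = T(d − a/2) = 583.8 kN × (480 − 15.07) mm = 271.43 kN·m.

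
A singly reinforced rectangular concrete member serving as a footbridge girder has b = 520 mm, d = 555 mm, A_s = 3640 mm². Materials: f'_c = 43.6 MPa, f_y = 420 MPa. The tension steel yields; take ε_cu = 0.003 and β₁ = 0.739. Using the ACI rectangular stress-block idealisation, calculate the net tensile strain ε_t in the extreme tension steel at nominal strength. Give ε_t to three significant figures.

a = A_s f_y/(0.85 f'_c b) = 79.33 mm.
β₁ = 0.739, so c = a/β₁ = 79.33/0.739 = 107.35 mm.
From the linear strain diagram with ε_cu = 0.003: ε_t = 0.003 (d − c)/c = 0.003 × (555 − 107.35)/107.35 = 0.0125.
Since ε_t ≥ 0.005, the section is tension-controlled.

ε_t ≈ 0.0125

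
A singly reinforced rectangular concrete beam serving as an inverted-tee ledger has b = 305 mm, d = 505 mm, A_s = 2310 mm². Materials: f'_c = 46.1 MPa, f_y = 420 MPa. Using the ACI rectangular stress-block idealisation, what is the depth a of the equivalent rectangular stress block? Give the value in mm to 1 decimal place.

a ≈ 81.2 mm

T = A_s f_y = 2310 × 420 = 970200 N = 970.2 kN.
Setting C = 0.85 f'_c a b equal to T: a = 970200/(0.85 × 46.1 × 305) = 81.2 mm.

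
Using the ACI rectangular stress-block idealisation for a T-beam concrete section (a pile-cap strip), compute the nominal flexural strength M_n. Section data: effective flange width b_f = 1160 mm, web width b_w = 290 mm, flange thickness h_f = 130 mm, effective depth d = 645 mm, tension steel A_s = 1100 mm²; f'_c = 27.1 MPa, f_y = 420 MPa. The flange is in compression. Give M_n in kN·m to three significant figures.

M_n ≈ 294 kN·m

Tension: T = A_s f_y = 1100 × 420 = 462000 N.
Try a within the flange: a = T/(0.85 f'_c b_f) = 462000/(0.85 × 27.1 × 1160) = 17.29 mm.
Since a = 17.29 ≤ h_f = 130 mm, the stress block lies entirely in the flange; analyse as a rectangular beam of width b_f.
M_n = T(d − a/2) = 462000 × (645 − 8.645) = 294.00 × 10⁶ N·mm.
M_n = 294.00 kN·m.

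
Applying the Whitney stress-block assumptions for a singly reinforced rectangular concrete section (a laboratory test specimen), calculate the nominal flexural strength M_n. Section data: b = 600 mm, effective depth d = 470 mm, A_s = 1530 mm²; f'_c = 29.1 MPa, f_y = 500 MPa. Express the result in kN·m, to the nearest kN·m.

M_n ≈ 340 kN·m

T = A_s f_y = 1530 × 500 = 765000 N = 765 kN.
From C = T: a = T/(0.85 f'_c b) = 765000/(0.85 × 29.1 × 600) = 51.55 mm.
M_n = T(d − a/2) = 765 kN × (470 − 25.775) mm = 339.83 kN·m.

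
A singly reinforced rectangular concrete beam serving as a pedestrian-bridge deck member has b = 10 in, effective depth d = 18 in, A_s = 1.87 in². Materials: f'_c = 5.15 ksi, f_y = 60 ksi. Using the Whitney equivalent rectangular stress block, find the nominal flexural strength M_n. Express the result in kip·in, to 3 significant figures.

T = A_s f_y = 1.87 × 60 = 112.2 kips.
a = T/(0.85 f'_c b) = 112.2/(0.85 × 5.15 × 10) = 2.563 in.
M_n = T(d − a/2) = 112.2 × (18 − 1.2815) = 1875.8 kip·in.

M_n ≈ 1880 kip·in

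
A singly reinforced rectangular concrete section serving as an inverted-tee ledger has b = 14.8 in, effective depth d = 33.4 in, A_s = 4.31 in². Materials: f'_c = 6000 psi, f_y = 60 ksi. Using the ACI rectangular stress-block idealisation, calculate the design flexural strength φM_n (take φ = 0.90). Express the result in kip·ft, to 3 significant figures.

T = A_s f_y = 4.31 × 60 = 258.6 kips.
a = T/(0.85 f'_c b) = 258.6/(0.85 × 6 × 14.8) = 3.426 in.
M_n = T(d − a/2) = 258.6 × (33.4 − 1.713) = 8194.3 kip·in = 8194.3/12 = 682.86 kip·ft.
φM_n = 0.90 × 682.86 = 614.57 kip·ft.

φM_n ≈ 615 kip·ft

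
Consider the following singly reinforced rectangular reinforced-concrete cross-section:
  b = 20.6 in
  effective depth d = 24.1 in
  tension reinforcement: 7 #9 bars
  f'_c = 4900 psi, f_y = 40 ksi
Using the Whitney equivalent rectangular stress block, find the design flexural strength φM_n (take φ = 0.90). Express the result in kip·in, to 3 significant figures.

A_s = 7 × 1 = 7 in².
T = A_s f_y = 7 × 40 = 280 kips.
a = T/(0.85 f'_c b) = 280/(0.85 × 4.9 × 20.6) = 3.263 in.
M_n = T(d − a/2) = 280 × (24.1 − 1.6315) = 6291.2 kip·in.
φM_n = 0.90 × 6291.2 = 5662.1 kip·in.

φM_n ≈ 5660 kip·in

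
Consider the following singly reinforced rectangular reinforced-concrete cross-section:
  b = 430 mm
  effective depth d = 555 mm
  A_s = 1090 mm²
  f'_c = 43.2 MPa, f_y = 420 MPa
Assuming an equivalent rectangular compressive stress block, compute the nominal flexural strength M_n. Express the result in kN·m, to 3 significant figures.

M_n ≈ 247 kN·m

T = A_s f_y = 1090 × 420 = 457800 N = 457.8 kN.
From C = T: a = T/(0.85 f'_c b) = 457800/(0.85 × 43.2 × 430) = 28.99 mm.
M_n = T(d − a/2) = 457.8 kN × (555 − 14.495) mm = 247.44 kN·m.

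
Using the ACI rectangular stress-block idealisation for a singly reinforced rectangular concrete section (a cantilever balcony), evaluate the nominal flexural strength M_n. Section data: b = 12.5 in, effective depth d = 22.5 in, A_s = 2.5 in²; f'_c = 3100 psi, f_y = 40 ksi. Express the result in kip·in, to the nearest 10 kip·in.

M_n ≈ 2100 kip·in

T = A_s f_y = 2.5 × 40 = 100 kips.
a = T/(0.85 f'_c b) = 100/(0.85 × 3.1 × 12.5) = 3.036 in.
M_n = T(d − a/2) = 100 × (22.5 − 1.518) = 2098.2 kip·in.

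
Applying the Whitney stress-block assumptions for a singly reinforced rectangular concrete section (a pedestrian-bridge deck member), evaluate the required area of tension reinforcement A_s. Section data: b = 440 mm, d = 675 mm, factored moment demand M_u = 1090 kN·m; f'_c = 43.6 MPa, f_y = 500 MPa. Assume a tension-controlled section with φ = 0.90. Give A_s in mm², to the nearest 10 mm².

M_n = M_u/φ = 1090/0.90 = 1211.11 kN·m.
With M_n = 0.85 f'_c a b (d − a/2), solve the quadratic for a:
a = d − √(d² − 2M_n/(0.85 f'_c b)) = 675 − √(675² − 2 × 1211.11×10⁶/(0.85 × 43.6 × 440)) = 120.85 mm.
A_s = 0.85 f'_c a b / f_y = 0.85 × 43.6 × 120.85 × 440 / 500 = 3941.3 mm².

A_s ≈ 3940 mm²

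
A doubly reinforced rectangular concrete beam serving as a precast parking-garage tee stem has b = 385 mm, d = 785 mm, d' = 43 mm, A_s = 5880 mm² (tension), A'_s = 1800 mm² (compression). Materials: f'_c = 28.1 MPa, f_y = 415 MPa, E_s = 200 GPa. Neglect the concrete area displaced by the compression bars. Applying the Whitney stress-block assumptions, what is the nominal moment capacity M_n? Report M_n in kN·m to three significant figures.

Assume both tension and compression steel yield.
Net tension couple steel: A_s − A'_s = 4080 mm².
a = (A_s − A'_s) f_y / (0.85 f'_c b) = 1693200/(0.85 × 28.1 × 385) = 184.13 mm.
c = a/β₁ = 184.13/0.849 = 216.88 mm; ε'_s = 0.003(c − d')/c = 0.0024 ≥ f_y/E_s = 0.0021, so compression steel does yield.
M_n = (A_s − A'_s) f_y (d − a/2) + A'_s f_y (d − d') = [1693200 × (785 − 92.065) + 747000 × (785 − 43)] × 10⁻⁶ = 1173.28 + 554.27 = 1727.55 kN·m.

M_n ≈ 1730 kN·m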